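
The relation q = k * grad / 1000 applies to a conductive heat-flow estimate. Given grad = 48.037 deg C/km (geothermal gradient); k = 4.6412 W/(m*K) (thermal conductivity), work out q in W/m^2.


q = k * grad / 1000
q = 4.6412 * 48.037 / 1000
q = 0.22295 W/m^2


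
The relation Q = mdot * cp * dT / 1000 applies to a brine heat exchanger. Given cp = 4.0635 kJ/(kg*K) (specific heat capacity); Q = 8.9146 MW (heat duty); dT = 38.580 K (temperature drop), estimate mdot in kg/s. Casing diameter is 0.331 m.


mdot = Q * 1000 / (cp * dT)
mdot = 8.9146 * 1000 / (4.0635 * 38.580)
mdot = 56.864 kg/s


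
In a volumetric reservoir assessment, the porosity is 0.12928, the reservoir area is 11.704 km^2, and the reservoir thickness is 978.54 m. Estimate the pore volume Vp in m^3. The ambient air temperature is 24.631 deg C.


Vp = A * 1e6 * hr * phi
Vp = 11.704 * 1e6 * 978.54 * 0.12928
Vp = 1.4806e+09 m^3


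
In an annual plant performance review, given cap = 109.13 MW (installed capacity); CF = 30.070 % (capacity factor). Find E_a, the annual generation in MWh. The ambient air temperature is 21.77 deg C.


E_a = CF / 100 * cap * 8760
E_a = 30.070 / 100 * 109.13 * 8760
E_a = 2.8746e+05 MWh


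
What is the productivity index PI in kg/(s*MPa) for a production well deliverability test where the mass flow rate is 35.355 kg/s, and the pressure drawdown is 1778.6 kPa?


PI = mdot * 1000 / dP
PI = 35.355 * 1000 / 1778.6
PI = 19.878 kg/(s*MPa)


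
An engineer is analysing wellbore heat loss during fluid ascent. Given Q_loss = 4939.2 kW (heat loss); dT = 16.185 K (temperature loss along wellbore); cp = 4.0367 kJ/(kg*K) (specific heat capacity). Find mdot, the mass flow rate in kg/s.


mdot = Q_loss / (cp * dT)
mdot = 4939.2 / (4.0367 * 16.185)
mdot = 75.599 kg/s


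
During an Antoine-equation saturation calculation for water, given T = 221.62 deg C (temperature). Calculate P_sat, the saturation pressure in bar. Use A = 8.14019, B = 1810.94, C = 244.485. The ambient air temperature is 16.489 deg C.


P_sat = 10^(A - B/(C + T)) / 760 * 0.101325
P_sat = 10^(8.14019 - 1810.94/(244.485 + 221.62)) / 760 * 0.101325
P_sat = 2.397900 MPa
Convert: 2.397900 MPa * 10.0 = 23.979 bar
P_sat = 23.979 bar


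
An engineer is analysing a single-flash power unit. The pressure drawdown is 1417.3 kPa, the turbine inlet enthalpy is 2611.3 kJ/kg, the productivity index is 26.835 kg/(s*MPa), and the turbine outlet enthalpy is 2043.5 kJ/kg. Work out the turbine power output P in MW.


Step 1: mdot = PI * dP / 1000 = 26.835 * 1417.3 / 1000 = 38.03325 kg/s
Step 2: P = mdot*(h_in - h_out)/1000 = 38.03325*(2611.3 - 2043.5)/1000 = 21.595 MW
P = 21.595 MW


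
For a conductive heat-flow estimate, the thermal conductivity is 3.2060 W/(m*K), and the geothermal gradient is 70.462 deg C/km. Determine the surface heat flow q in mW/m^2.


q = k * grad / 1000
q = 3.2060 * 70.462 / 1000
q = 0.2259012 W/m^2
Convert: 0.2259012 W/m^2 * 1000.0 = 225.90 mW/m^2
q = 225.90 mW/m^2


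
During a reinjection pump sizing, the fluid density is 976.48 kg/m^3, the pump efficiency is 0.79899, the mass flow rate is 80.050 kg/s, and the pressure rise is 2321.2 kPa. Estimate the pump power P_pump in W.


P_pump = mdot * dP / (rho * eta)
P_pump = 80.050 * 2321.2 / (976.48 * 0.79899)
P_pump = 238.1602 kW
Convert: 238.1602 kW * 1000.0 = 2.3816e+05 W
P_pump = 2.3816e+05 W


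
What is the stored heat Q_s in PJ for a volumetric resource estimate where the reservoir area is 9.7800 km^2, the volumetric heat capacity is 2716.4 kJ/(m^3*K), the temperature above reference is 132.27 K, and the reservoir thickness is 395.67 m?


Step 1: Vr = A*1e6*hr = 9.78*1e6*395.67 = 3.869653e+09 m^3
Step 2: Q_s = Vr*rhoc*dT/1e12 = 3.869653e+09*2716.4*132.27/1e12 = 1390.4 PJ
Q_s = 1390.4 PJ


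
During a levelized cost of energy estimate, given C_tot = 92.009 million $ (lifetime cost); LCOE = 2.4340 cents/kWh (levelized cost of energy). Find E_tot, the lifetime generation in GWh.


E_tot = C_tot / LCOE * 100
E_tot = 92.009 / 2.4340 * 100
E_tot = 3780.2 GWh


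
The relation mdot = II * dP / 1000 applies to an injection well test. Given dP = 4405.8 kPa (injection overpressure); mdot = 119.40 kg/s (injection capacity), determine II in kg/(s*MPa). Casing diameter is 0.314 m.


II = mdot * 1000 / dP
II = 119.40 * 1000 / 4405.8
II = 27.101 kg/(s*MPa)


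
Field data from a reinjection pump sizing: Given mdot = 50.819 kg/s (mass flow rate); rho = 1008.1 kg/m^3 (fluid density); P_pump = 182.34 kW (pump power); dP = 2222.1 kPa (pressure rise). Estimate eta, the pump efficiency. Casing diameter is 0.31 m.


eta = mdot * dP / (rho * P_pump)
eta = 50.819 * 2222.1 / (1008.1 * 182.34)
eta = 0.61433


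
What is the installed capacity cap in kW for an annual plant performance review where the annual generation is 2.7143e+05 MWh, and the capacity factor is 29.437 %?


cap = E_a / (CF/100 * 8760)
cap = 2.7143e+05 / (29.437/100 * 8760)
cap = 105.2592 MW
Convert: 105.2592 MW * 1000.0 = 1.0526e+05 kW
cap = 1.0526e+05 kW


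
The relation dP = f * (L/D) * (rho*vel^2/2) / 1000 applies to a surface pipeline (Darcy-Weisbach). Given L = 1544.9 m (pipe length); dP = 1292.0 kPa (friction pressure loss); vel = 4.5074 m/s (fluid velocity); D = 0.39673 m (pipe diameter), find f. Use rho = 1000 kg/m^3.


f = dP*1000 / ((L/D)*(rho*vel^2/2))
f = 1292.0*1000 / ((1544.9/0.39673)*(1000*4.5074^2/2))
f = 0.032661


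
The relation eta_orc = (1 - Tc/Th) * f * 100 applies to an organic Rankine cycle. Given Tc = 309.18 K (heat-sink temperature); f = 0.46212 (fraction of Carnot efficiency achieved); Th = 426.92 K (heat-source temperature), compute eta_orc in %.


eta_orc = (1 - Tc/Th) * f * 100
eta_orc = (1 - 309.18/426.92) * 0.46212 * 100
eta_orc = 12.745 %


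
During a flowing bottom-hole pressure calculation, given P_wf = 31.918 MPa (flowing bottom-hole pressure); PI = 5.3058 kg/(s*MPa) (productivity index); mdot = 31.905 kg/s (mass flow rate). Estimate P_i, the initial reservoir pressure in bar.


P_i = P_wf + mdot / PI
P_i = 31.918 + 31.905 / 5.3058
P_i = 37.93123 MPa
Convert: 37.93123 MPa * 10.0 = 379.31 bar
P_i = 379.31 bar


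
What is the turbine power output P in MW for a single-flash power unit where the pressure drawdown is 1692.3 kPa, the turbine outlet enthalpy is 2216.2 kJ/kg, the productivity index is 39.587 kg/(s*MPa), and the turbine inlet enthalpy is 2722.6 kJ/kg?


Step 1: mdot = PI * dP / 1000 = 39.587 * 1692.3 / 1000 = 66.99308 kg/s
Step 2: P = mdot*(h_in - h_out)/1000 = 66.99308*(2722.6 - 2216.2)/1000 = 33.925 MW
P = 33.925 MW


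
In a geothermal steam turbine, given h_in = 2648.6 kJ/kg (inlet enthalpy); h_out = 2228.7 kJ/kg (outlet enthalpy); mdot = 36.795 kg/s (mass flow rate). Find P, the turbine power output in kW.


P = mdot * (h_in - h_out) / 1000
P = 36.795 * (2648.6 - 2228.7) / 1000
P = 15.45022 MW
Convert: 15.45022 MW * 1000.0 = 15450 kW
P = 15450 kW


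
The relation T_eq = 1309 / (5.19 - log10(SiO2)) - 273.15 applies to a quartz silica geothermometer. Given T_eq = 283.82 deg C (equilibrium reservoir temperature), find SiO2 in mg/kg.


SiO2 = 10^(5.19 - 1309/(T_eq + 273.15))
SiO2 = 10^(5.19 - 1309/(283.82 + 273.15))
SiO2 = 691.49 mg/kg


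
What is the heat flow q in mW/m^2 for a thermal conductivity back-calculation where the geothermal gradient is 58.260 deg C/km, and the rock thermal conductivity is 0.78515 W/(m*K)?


q = k * grad / 1000
q = 0.78515 * 58.260 / 1000
q = 0.04574284 W/m^2
Convert: 0.04574284 W/m^2 * 1000.0 = 45.743 mW/m^2
q = 45.743 mW/m^2


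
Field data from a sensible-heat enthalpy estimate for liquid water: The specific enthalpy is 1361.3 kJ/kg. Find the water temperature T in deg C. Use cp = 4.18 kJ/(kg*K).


T = h / cp
T = 1361.3 / 4.18
T = 325.67 deg C


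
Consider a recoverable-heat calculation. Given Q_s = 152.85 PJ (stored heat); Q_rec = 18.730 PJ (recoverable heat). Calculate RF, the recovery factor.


RF = Q_rec / Q_s
RF = 18.730 / 152.85
RF = 0.12254


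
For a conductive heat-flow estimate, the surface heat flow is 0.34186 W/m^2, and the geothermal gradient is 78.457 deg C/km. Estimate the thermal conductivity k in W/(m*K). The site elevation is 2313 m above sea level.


k = q * 1000 / grad
k = 0.34186 * 1000 / 78.457
k = 4.3573 W/(m*K)


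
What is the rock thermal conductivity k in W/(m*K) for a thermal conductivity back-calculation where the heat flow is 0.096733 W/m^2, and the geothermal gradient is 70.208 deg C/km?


k = q / (grad / 1000)
k = 0.096733 / (70.208 / 1000)
k = 1.3778 W/(m*K)


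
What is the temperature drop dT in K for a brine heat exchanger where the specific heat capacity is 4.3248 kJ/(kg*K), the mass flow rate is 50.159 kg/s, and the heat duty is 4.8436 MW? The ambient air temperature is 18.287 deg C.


dT = Q * 1000 / (mdot * cp)
dT = 4.8436 * 1000 / (50.159 * 4.3248)
dT = 22.328 K


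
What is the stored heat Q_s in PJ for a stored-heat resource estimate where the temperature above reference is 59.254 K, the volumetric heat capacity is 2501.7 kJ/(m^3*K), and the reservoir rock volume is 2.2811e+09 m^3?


Q_s = Vr * rhoc * dT / 1e12
Q_s = 2.2811e+09 * 2501.7 * 59.254 / 1e12
Q_s = 338.14 PJ


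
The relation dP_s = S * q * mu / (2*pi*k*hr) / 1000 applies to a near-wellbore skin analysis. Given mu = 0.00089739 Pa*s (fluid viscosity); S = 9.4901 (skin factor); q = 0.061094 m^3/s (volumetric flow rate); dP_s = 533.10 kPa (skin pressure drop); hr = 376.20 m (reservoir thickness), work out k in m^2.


k = S*q*mu / (2*pi*dP_s*1000*hr)
k = 9.4901*0.061094*0.00089739 / (2*pi*533.10*1000*376.20)
k = 4.1290e-13 m^2


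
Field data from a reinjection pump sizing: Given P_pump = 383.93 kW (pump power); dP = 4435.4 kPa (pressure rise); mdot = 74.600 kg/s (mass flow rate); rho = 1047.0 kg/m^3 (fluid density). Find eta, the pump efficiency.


eta = mdot * dP / (rho * P_pump)
eta = 74.600 * 4435.4 / (1047.0 * 383.93)
eta = 0.82314


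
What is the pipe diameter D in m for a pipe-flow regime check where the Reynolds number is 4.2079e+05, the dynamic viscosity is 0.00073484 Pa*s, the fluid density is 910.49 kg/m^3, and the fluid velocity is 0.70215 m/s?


D = Re * mu / (rho * vel)
D = 4.2079e+05 * 0.00073484 / (910.49 * 0.70215)
D = 0.48367 m


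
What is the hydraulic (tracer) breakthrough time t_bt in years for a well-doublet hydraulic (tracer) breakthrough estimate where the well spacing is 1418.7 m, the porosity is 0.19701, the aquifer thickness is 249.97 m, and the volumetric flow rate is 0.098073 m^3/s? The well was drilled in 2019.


t_bt = pi * hr * phi * L^2 / (3 * Qv) / (365.25*86400)
t_bt = pi * 249.97 * 0.19701 * 1418.7^2 / (3 * 0.098073) / (365.25*86400)
t_bt = 33.538 years


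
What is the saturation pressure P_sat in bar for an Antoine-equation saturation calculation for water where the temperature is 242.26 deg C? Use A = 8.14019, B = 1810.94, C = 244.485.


P_sat = 10^(A - B/(C + T)) / 760 * 0.101325
P_sat = 10^(8.14019 - 1810.94/(244.485 + 242.26)) / 760 * 0.101325
P_sat = 3.504147 MPa
Convert: 3.504147 MPa * 10.0 = 35.041 bar
P_sat = 35.041 bar


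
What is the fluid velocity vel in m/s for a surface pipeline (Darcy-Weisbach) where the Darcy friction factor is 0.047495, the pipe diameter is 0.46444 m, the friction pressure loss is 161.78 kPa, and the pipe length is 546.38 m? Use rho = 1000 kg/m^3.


vel = sqrt(dP*1000*2*D / (f*L*rho))
vel = sqrt(161.78*1000*2*0.46444 / (0.047495*546.38*1000))
vel = 2.4064 m/s


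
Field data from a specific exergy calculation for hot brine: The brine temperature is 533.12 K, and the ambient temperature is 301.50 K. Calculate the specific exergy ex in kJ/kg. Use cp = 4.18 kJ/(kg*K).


ex = cp * ((T_b - T_0) - T_0 * ln(T_b/T_0))
ex = 4.18 * ((533.12 - 301.50) - 301.50 * ln(533.12/301.50))
ex = 249.85 kJ/kg


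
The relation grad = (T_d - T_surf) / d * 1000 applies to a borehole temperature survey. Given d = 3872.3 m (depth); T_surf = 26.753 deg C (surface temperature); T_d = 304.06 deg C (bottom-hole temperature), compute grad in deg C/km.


grad = (T_d - T_surf) / d * 1000
grad = (304.06 - 26.753) / 3872.3 * 1000
grad = 71.613 deg C/km


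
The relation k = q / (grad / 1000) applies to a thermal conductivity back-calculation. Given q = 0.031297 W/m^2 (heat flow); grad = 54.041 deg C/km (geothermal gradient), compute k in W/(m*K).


k = q / (grad / 1000)
k = 0.031297 / (54.041 / 1000)
k = 0.57913 W/(m*K)


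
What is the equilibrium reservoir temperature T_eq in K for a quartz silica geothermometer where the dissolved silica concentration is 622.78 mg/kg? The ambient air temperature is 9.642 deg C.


T_eq = 1309 / (5.19 - log10(SiO2)) - 273.15
T_eq = 1309 / (5.19 - log10(622.78)) - 273.15
T_eq = 273.2535 deg C
Convert to K: 273.2535 + 273.15 = 546.40 K
T_eq = 546.40 K


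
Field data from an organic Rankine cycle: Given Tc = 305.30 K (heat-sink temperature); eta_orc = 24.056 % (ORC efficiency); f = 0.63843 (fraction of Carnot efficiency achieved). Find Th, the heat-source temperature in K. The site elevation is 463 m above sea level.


Th = Tc / (1 - (eta_orc/100)/f)
Th = 305.30 / (1 - (24.056/100)/0.63843)
Th = 489.89 K


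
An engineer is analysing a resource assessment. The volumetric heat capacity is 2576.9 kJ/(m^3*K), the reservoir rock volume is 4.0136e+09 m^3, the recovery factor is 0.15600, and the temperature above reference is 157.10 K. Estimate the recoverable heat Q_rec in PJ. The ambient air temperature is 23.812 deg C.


Step 1: Q_s = Vr*rhoc*dT/1e12 = 4.0136e+09*2576.9*157.1/1e12 = 1624.830 PJ
Step 2: Q_rec = Q_s * RF = 1624.830 * 0.156 = 253.47 PJ
Q_rec = 253.47 PJ


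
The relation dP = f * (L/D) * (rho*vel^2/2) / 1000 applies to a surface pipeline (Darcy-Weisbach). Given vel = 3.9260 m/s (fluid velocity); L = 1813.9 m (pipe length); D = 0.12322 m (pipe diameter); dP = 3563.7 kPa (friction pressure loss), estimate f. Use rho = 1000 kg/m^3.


f = dP*1000 / ((L/D)*(rho*vel^2/2))
f = 3563.7*1000 / ((1813.9/0.12322)*(1000*3.9260^2/2))
f = 0.031412


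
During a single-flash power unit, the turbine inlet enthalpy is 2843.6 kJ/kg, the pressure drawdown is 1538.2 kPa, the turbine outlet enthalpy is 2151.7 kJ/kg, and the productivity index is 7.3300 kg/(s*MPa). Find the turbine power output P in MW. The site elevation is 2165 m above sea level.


Step 1: mdot = PI * dP / 1000 = 7.33 * 1538.2 / 1000 = 11.27501 kg/s
Step 2: P = mdot*(h_in - h_out)/1000 = 11.27501*(2843.6 - 2151.7)/1000 = 7.8012 MW
P = 7.8012 MW


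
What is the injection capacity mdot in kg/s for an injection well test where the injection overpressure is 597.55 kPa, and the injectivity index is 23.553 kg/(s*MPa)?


mdot = II * dP / 1000
mdot = 23.553 * 597.55 / 1000
mdot = 14.074 kg/s


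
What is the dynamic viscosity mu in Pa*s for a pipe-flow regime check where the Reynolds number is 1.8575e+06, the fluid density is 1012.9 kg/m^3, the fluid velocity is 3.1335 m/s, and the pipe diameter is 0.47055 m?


mu = rho * vel * D / Re
mu = 1012.9 * 3.1335 * 0.47055 / 1.8575e+06
mu = 0.00080403 Pa*s


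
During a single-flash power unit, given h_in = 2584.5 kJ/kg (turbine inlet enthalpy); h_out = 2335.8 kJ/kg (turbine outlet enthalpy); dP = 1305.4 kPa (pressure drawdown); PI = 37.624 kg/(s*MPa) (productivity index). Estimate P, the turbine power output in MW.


Step 1: mdot = PI * dP / 1000 = 37.624 * 1305.4 / 1000 = 49.11437 kg/s
Step 2: P = mdot*(h_in - h_out)/1000 = 49.11437*(2584.5 - 2335.8)/1000 = 12.215 MW
P = 12.215 MW


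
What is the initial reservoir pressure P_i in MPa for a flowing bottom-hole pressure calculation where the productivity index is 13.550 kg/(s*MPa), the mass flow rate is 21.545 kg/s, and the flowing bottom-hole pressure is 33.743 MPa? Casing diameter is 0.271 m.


P_i = P_wf + mdot / PI
P_i = 33.743 + 21.545 / 13.550
P_i = 35.333 MPa


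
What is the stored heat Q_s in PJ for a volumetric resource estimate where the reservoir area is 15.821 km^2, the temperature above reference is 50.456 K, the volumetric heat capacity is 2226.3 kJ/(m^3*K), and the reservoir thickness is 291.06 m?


Step 1: Vr = A*1e6*hr = 15.821*1e6*291.06 = 4.604860e+09 m^3
Step 2: Q_s = Vr*rhoc*dT/1e12 = 4.604860e+09*2226.3*50.456/1e12 = 517.26 PJ
Q_s = 517.26 PJ


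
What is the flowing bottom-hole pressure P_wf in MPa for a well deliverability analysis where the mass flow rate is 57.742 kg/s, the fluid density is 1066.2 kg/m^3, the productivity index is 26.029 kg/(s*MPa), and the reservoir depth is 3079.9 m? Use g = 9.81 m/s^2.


Step 1: P_i = rho*g*h/1e6 = 1066.2*9.81*3079.9/1e6 = 32.21397 MPa
Step 2: P_wf = P_i - mdot/PI = 32.21397 - 57.742/26.029 = 29.996 MPa
P_wf = 29.996 MPa


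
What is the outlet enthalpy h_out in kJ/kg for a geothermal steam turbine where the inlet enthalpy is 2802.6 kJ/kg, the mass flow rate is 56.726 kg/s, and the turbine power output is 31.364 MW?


h_out = h_in - P * 1000 / mdot
h_out = 2802.6 - 31.364 * 1000 / 56.726
h_out = 2249.7 kJ/kg


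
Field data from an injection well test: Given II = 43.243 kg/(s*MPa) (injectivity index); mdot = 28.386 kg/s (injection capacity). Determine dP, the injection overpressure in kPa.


dP = mdot * 1000 / II
dP = 28.386 * 1000 / 43.243
dP = 656.43 kPa


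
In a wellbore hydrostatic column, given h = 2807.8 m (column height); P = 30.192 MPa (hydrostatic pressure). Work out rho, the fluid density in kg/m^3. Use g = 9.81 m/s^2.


rho = P * 1e6 / (g * h)
rho = 30.192 * 1e6 / (9.81 * 2807.8)
rho = 1096.1 kg/m^3


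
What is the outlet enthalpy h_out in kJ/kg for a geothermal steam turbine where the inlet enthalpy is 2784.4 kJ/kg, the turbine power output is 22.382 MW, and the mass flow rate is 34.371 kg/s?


h_out = h_in - P * 1000 / mdot
h_out = 2784.4 - 22.382 * 1000 / 34.371
h_out = 2133.2 kJ/kg


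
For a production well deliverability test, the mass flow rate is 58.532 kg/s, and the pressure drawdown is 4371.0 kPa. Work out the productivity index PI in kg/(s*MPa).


PI = mdot * 1000 / dP
PI = 58.532 * 1000 / 4371.0
PI = 13.391 kg/(s*MPa)


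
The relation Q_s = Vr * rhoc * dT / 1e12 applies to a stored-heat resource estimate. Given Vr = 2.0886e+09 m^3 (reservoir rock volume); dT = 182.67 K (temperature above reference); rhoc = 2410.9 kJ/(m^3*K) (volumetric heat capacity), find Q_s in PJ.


Q_s = Vr * rhoc * dT / 1e12
Q_s = 2.0886e+09 * 2410.9 * 182.67 / 1e12
Q_s = 919.82 PJ


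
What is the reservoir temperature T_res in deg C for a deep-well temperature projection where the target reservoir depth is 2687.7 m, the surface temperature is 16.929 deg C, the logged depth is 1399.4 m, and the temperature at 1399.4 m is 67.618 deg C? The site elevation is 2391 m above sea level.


Step 1: grad = (T_d1 - T_surf)/d1 * 1000 = (67.618 - 16.929)/1399.4 * 1000 = 36.22195 deg C/km
Step 2: T_res = T_surf + grad*d2/1000 = 16.929 + 36.22195*2687.7/1000 = 114.28 deg C
T_res = 114.28 deg C


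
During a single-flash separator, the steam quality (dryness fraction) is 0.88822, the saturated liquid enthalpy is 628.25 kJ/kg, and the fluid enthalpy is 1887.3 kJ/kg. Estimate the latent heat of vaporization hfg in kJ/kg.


hfg = (h - hf) / x
hfg = (1887.3 - 628.25) / 0.88822
hfg = 1417.5 kJ/kg


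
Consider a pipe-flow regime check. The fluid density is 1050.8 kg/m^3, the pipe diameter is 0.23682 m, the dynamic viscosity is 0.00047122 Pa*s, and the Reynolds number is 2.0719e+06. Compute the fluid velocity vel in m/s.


vel = Re * mu / (rho * D)
vel = 2.0719e+06 * 0.00047122 / (1050.8 * 0.23682)
vel = 3.9233 m/s


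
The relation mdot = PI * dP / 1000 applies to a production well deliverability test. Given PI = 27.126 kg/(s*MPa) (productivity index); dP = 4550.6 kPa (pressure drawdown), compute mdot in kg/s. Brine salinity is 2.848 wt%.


mdot = PI * dP / 1000
mdot = 27.126 * 4550.6 / 1000
mdot = 123.44 kg/s


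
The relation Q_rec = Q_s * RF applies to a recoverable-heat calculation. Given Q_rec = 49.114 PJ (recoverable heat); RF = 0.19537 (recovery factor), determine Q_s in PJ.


Q_s = Q_rec / RF
Q_s = 49.114 / 0.19537
Q_s = 251.39 PJ


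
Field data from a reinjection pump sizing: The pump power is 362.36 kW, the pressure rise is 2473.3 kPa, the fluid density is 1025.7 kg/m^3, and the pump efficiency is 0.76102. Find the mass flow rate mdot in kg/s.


mdot = P_pump * rho * eta / dP
mdot = 362.36 * 1025.7 * 0.76102 / 2473.3
mdot = 114.36 kg/s


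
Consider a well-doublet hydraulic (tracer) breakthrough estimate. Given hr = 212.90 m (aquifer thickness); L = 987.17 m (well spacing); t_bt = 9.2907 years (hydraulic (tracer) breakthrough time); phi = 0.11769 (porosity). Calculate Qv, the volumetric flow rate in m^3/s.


Qv = pi*hr*phi*L^2 / (3*t_bt*365.25*86400)
Qv = pi*212.90*0.11769*987.17^2 / (3*9.2907*365.25*86400)
Qv = 0.087212 m^3/s


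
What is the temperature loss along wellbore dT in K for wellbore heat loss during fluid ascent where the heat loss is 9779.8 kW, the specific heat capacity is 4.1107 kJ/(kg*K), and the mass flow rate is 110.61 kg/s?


dT = Q_loss / (mdot * cp)
dT = 9779.8 / (110.61 * 4.1107)
dT = 21.509 K


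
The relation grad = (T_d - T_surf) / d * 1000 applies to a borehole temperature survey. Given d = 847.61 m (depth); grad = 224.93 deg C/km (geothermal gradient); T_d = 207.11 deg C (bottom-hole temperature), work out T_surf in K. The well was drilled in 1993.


T_surf = T_d - grad * d / 1000
T_surf = 207.11 - 224.93 * 847.61 / 1000
T_surf = 16.45708 deg C
Convert to K: 16.45708 + 273.15 = 289.61 K
T_surf = 289.61 K


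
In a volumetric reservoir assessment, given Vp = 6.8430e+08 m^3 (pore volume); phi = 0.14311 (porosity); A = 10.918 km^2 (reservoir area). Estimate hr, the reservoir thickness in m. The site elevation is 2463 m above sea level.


hr = Vp / (A * 1e6 * phi)
hr = 6.8430e+08 / (10.918 * 1e6 * 0.14311)
hr = 437.96 m


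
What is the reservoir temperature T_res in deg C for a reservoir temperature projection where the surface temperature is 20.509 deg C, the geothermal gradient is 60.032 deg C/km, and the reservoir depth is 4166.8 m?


T_res = T_surf + grad * d / 1000
T_res = 20.509 + 60.032 * 4166.8 / 1000
T_res = 270.65 deg C


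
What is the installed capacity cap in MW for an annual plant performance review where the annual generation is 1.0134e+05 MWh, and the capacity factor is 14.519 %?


cap = E_a / (CF/100 * 8760)
cap = 1.0134e+05 / (14.519/100 * 8760)
cap = 79.678 MW


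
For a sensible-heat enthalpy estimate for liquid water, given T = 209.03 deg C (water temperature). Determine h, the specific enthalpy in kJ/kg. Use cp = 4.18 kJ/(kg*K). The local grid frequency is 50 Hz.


h = cp * T
h = 4.18 * 209.03
h = 873.75 kJ/kg


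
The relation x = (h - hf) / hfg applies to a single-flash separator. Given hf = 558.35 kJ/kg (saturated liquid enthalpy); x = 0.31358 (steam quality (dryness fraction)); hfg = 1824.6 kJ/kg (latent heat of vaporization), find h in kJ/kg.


h = hf + x * hfg
h = 558.35 + 0.31358 * 1824.6
h = 1130.5 kJ/kg


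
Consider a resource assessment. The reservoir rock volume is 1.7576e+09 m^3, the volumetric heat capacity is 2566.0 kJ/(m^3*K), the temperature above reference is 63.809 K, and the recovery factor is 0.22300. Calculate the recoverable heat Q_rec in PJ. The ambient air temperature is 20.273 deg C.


Step 1: Q_s = Vr*rhoc*dT/1e12 = 1.7576e+09*2566.0*63.809/1e12 = 287.7787 PJ
Step 2: Q_rec = Q_s * RF = 287.7787 * 0.223 = 64.175 PJ
Q_rec = 64.175 PJ


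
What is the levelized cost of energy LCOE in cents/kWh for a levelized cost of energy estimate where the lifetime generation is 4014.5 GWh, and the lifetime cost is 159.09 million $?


LCOE = C_tot / E_tot * 100
LCOE = 159.09 / 4014.5 * 100
LCOE = 3.9629 cents/kWh


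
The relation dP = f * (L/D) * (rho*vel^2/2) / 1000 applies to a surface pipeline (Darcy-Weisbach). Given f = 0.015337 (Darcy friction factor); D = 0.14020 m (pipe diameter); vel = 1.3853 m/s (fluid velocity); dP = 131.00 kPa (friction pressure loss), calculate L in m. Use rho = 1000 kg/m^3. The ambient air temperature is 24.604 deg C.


L = dP*1000*D / (f*rho*vel^2/2)
L = 131.00*1000*0.14020 / (0.015337*1000*1.3853^2/2)
L = 1248.0 m


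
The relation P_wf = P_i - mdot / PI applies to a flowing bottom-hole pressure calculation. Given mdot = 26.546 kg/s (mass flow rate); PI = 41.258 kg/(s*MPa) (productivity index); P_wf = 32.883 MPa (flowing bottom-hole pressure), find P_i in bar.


P_i = P_wf + mdot / PI
P_i = 32.883 + 26.546 / 41.258
P_i = 33.52641 MPa
Convert: 33.52641 MPa * 10.0 = 335.26 bar
P_i = 335.26 bar


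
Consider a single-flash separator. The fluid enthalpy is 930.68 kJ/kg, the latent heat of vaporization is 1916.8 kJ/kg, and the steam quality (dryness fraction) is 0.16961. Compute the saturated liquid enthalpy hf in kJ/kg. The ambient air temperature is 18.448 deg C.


hf = h - x * hfg
hf = 930.68 - 0.16961 * 1916.8
hf = 605.57 kJ/kg


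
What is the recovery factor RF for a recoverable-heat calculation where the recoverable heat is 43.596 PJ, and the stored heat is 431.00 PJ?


RF = Q_rec / Q_s
RF = 43.596 / 431.00
RF = 0.10115


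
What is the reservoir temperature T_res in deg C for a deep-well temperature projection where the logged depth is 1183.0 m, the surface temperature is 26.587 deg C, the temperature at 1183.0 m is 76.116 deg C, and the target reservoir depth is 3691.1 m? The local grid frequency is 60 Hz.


Step 1: grad = (T_d1 - T_surf)/d1 * 1000 = (76.116 - 26.587)/1183.0 * 1000 = 41.86729 deg C/km
Step 2: T_res = T_surf + grad*d2/1000 = 26.587 + 41.86729*3691.1/1000 = 181.12 deg C
T_res = 181.12 deg C


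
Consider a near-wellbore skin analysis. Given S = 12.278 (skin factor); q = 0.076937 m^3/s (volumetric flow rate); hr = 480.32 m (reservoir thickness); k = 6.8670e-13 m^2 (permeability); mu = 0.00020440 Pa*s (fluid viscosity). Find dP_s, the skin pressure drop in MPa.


dP_s = S * q * mu / (2*pi*k*hr) / 1000
dP_s = 12.278 * 0.076937 * 0.00020440 / (2*pi*6.8670e-13*480.32) / 1000
dP_s = 93.16787 kPa
Convert: 93.16787 kPa * 0.001 = 0.093168 MPa
dP_s = 0.093168 MPa


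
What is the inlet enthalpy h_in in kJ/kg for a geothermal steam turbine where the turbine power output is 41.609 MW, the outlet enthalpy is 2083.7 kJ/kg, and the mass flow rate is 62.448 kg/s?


h_in = h_out + P * 1000 / mdot
h_in = 2083.7 + 41.609 * 1000 / 62.448
h_in = 2750.0 kJ/kg


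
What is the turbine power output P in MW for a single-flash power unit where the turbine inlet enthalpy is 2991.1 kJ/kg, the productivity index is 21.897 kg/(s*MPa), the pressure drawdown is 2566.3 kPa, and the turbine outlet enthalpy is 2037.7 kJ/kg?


Step 1: mdot = PI * dP / 1000 = 21.897 * 2566.3 / 1000 = 56.19427 kg/s
Step 2: P = mdot*(h_in - h_out)/1000 = 56.19427*(2991.1 - 2037.7)/1000 = 53.576 MW
P = 53.576 MW


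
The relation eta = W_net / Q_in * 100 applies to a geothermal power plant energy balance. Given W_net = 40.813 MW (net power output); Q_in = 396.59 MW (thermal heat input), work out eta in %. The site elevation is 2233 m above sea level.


eta = W_net / Q_in * 100
eta = 40.813 / 396.59 * 100
eta = 10.291 %


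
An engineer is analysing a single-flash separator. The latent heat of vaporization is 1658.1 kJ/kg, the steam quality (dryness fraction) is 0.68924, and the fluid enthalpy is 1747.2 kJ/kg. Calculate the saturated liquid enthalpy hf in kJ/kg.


hf = h - x * hfg
hf = 1747.2 - 0.68924 * 1658.1
hf = 604.37 kJ/kg


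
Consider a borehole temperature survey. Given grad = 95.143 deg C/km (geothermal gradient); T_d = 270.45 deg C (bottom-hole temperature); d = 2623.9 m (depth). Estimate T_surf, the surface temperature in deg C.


T_surf = T_d - grad * d / 1000
T_surf = 270.45 - 95.143 * 2623.9 / 1000
T_surf = 20.804 deg C


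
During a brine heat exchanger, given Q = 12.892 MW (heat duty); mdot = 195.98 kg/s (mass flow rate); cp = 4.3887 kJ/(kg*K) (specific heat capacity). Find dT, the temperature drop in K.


dT = Q * 1000 / (mdot * cp)
dT = 12.892 * 1000 / (195.98 * 4.3887)
dT = 14.989 K


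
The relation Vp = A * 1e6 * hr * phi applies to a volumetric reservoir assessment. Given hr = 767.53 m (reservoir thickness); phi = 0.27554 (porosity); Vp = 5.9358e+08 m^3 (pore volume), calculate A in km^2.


A = Vp / (1e6 * hr * phi)
A = 5.9358e+08 / (1e6 * 767.53 * 0.27554)
A = 2.8067 km^2


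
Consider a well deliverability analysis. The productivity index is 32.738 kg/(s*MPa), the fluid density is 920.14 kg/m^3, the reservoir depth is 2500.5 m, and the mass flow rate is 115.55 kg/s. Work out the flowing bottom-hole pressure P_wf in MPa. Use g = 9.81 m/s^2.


Step 1: P_i = rho*g*h/1e6 = 920.14*9.81*2500.5/1e6 = 22.57095 MPa
Step 2: P_wf = P_i - mdot/PI = 22.57095 - 115.55/32.738 = 19.041 MPa
P_wf = 19.041 MPa


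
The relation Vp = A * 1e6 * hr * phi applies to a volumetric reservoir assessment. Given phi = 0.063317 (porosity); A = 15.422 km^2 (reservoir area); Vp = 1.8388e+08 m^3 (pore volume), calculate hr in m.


hr = Vp / (A * 1e6 * phi)
hr = 1.8388e+08 / (15.422 * 1e6 * 0.063317)
hr = 188.31 m


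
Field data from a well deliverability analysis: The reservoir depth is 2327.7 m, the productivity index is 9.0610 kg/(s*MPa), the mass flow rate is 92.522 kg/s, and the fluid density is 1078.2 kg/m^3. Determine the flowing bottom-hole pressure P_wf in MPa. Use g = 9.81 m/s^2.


Step 1: P_i = rho*g*h/1e6 = 1078.2*9.81*2327.7/1e6 = 24.62041 MPa
Step 2: P_wf = P_i - mdot/PI = 24.62041 - 92.522/9.061 = 14.409 MPa
P_wf = 14.409 MPa


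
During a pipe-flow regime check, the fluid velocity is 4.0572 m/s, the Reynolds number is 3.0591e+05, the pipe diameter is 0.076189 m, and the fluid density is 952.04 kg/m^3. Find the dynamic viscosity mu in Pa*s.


mu = rho * vel * D / Re
mu = 952.04 * 4.0572 * 0.076189 / 3.0591e+05
mu = 0.00096201 Pa*s


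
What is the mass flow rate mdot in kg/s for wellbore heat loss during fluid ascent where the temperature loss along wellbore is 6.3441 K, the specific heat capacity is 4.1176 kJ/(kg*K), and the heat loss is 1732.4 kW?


mdot = Q_loss / (cp * dT)
mdot = 1732.4 / (4.1176 * 6.3441)
mdot = 66.318 kg/s


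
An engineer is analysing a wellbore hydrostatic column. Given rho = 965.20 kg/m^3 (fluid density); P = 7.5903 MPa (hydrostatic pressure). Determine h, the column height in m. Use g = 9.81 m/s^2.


h = P * 1e6 / (g * rho)
h = 7.5903 * 1e6 / (9.81 * 965.20)
h = 801.63 m


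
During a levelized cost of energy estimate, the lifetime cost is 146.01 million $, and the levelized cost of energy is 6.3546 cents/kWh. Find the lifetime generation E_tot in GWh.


E_tot = C_tot / LCOE * 100
E_tot = 146.01 / 6.3546 * 100
E_tot = 2297.7 GWh


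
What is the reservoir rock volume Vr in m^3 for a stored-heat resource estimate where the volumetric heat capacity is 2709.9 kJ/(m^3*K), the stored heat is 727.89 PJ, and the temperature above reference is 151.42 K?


Vr = Q_s * 1e12 / (rhoc * dT)
Vr = 727.89 * 1e12 / (2709.9 * 151.42)
Vr = 1.7739e+09 m^3


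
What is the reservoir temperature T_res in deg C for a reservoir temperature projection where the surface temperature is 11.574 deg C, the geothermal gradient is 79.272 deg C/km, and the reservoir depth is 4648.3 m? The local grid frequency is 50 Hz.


T_res = T_surf + grad * d / 1000
T_res = 11.574 + 79.272 * 4648.3 / 1000
T_res = 380.05 deg C


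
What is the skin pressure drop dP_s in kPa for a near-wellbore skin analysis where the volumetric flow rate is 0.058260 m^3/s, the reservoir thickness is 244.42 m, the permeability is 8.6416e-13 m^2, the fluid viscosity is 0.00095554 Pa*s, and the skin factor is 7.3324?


dP_s = S * q * mu / (2*pi*k*hr) / 1000
dP_s = 7.3324 * 0.058260 * 0.00095554 / (2*pi*8.6416e-13*244.42) / 1000
dP_s = 307.58 kPa


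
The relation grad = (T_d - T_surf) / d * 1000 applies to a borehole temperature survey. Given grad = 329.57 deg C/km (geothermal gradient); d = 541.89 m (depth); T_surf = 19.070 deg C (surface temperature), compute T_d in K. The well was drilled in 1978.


T_d = T_surf + grad * d / 1000
T_d = 19.070 + 329.57 * 541.89 / 1000
T_d = 197.6607 deg C
Convert to K: 197.6607 + 273.15 = 470.81 K
T_d = 470.81 K


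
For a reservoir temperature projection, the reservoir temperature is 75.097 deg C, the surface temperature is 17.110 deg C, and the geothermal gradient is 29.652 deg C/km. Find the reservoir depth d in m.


d = (T_res - T_surf) / grad * 1000
d = (75.097 - 17.110) / 29.652 * 1000
d = 1955.6 m


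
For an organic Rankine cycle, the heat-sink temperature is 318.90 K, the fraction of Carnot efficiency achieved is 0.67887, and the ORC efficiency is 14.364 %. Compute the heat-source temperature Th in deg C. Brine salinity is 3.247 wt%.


Th = Tc / (1 - (eta_orc/100)/f)
Th = 318.90 / (1 - (14.364/100)/0.67887)
Th = 404.4834 K
Convert to deg C: 404.4834 - 273.15 = 131.33 deg C
Th = 131.33 deg C


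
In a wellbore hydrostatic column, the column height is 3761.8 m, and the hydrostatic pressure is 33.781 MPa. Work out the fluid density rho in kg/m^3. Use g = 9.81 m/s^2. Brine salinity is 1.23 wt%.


rho = P * 1e6 / (g * h)
rho = 33.781 * 1e6 / (9.81 * 3761.8)
rho = 915.39 kg/m^3


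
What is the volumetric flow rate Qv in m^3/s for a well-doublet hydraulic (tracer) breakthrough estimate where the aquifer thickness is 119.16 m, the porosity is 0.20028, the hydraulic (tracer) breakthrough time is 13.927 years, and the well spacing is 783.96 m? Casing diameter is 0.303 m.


Qv = pi*hr*phi*L^2 / (3*t_bt*365.25*86400)
Qv = pi*119.16*0.20028*783.96^2 / (3*13.927*365.25*86400)
Qv = 0.034948 m^3/s


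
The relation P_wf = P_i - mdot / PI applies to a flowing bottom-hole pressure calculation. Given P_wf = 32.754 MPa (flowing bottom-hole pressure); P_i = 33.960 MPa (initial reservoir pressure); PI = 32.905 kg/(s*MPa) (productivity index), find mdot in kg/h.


mdot = (P_i - P_wf) * PI
mdot = (33.960 - 32.754) * 32.905
mdot = 39.68343 kg/s
Convert: 39.68343 kg/s * 3600.0 = 1.4286e+05 kg/h
mdot = 1.4286e+05 kg/h


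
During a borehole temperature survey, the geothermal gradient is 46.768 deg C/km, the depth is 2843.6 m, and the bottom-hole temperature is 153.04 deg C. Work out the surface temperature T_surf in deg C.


T_surf = T_d - grad * d / 1000
T_surf = 153.04 - 46.768 * 2843.6 / 1000
T_surf = 20.051 deg C


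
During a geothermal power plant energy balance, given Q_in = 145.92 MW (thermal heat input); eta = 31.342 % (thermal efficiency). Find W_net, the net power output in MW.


W_net = eta / 100 * Q_in
W_net = 31.342 / 100 * 145.92
W_net = 45.734 MW


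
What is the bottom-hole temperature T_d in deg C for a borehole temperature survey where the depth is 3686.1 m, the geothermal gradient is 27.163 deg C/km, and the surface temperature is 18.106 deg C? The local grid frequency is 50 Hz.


T_d = T_surf + grad * d / 1000
T_d = 18.106 + 27.163 * 3686.1 / 1000
T_d = 118.23 deg C


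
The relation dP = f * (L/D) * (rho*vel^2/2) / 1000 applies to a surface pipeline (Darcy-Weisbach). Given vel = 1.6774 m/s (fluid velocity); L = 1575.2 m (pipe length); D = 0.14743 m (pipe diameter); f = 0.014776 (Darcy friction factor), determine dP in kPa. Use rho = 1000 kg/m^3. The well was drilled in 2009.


dP = f * (L/D) * (rho*vel^2/2) / 1000
dP = 0.014776 * (1575.2/0.14743) * (1000*1.6774^2/2) / 1000
dP = 222.10 kPa


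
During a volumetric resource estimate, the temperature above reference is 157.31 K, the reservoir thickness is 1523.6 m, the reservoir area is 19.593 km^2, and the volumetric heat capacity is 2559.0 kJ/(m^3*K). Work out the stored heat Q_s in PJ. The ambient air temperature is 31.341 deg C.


Step 1: Vr = A*1e6*hr = 19.593*1e6*1523.6 = 2.985189e+10 m^3
Step 2: Q_s = Vr*rhoc*dT/1e12 = 2.985189e+10*2559.0*157.31/1e12 = 12017 PJ
Q_s = 12017 PJ


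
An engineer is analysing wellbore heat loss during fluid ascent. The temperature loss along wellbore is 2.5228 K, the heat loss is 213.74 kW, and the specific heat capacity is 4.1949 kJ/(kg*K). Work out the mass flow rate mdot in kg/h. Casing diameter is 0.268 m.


mdot = Q_loss / (cp * dT)
mdot = 213.74 / (4.1949 * 2.5228)
mdot = 20.19674 kg/s
Convert: 20.19674 kg/s * 3600.0 = 72708 kg/h
mdot = 72708 kg/h


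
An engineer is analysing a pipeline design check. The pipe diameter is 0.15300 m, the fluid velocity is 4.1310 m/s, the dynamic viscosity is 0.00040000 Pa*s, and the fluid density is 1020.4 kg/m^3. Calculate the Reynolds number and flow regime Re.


Step 1: Re = rho*vel*D/mu = 1020.4*4.131*0.153/0.0004 = 1.6123e+06
Step 2: Re = 1.6123e+06 > 4000, so flow is turbulent.
Re = 1.6123e+06 (turbulent)


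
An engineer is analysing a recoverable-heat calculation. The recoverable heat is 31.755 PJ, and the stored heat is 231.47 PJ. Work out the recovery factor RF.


RF = Q_rec / Q_s
RF = 31.755 / 231.47
RF = 0.13719


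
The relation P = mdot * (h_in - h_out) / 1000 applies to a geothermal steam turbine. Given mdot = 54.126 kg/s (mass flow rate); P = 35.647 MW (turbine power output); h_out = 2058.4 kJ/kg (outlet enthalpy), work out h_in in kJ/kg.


h_in = h_out + P * 1000 / mdot
h_in = 2058.4 + 35.647 * 1000 / 54.126
h_in = 2717.0 kJ/kg


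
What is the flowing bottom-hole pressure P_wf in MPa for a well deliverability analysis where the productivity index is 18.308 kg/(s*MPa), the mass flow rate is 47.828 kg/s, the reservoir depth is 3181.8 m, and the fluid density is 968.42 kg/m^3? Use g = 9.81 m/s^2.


Step 1: P_i = rho*g*h/1e6 = 968.42*9.81*3181.8/1e6 = 30.22774 MPa
Step 2: P_wf = P_i - mdot/PI = 30.22774 - 47.828/18.308 = 27.615 MPa
P_wf = 27.615 MPa


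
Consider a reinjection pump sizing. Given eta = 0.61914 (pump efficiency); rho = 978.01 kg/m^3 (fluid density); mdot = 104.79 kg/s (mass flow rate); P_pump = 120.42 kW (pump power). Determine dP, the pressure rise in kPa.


dP = P_pump * rho * eta / mdot
dP = 120.42 * 978.01 * 0.61914 / 104.79
dP = 695.84 kPa


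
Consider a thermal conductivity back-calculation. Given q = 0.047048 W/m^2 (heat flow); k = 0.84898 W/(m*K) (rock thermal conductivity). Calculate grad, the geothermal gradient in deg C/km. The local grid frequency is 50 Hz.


grad = q / k * 1000
grad = 0.047048 / 0.84898 * 1000
grad = 55.417 deg C/km


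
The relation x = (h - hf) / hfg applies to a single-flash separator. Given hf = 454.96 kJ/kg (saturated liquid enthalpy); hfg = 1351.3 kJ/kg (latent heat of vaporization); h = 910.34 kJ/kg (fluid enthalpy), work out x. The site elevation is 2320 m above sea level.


x = (h - hf) / hfg
x = (910.34 - 454.96) / 1351.3
x = 0.33699


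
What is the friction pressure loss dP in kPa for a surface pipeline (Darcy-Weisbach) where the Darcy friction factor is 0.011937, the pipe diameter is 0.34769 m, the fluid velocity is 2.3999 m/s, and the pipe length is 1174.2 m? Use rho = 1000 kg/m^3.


dP = f * (L/D) * (rho*vel^2/2) / 1000
dP = 0.011937 * (1174.2/0.34769) * (1000*2.3999^2/2) / 1000
dP = 116.09 kPa


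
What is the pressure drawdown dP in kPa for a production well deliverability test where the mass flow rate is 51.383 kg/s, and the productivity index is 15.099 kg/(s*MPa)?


dP = mdot * 1000 / PI
dP = 51.383 * 1000 / 15.099
dP = 3403.1 kPa


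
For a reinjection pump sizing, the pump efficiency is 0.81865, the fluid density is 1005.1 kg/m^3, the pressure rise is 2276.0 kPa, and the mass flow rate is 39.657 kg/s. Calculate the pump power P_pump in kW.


P_pump = mdot * dP / (rho * eta)
P_pump = 39.657 * 2276.0 / (1005.1 * 0.81865)
P_pump = 109.69 kW


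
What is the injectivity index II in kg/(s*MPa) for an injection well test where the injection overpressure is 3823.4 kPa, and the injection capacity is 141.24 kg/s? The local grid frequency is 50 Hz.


II = mdot * 1000 / dP
II = 141.24 * 1000 / 3823.4
II = 36.941 kg/(s*MPa)


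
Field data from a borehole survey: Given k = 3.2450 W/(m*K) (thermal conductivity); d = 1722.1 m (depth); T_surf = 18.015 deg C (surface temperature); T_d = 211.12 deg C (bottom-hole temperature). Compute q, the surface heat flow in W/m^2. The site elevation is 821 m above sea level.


Step 1: grad = (T_d - T_surf)/d * 1000 = (211.12 - 18.015)/1722.1 * 1000 = 112.1334 deg C/km
Step 2: q = k * grad / 1000 = 3.245 * 112.1334 / 1000 = 0.36387 W/m^2
q = 0.36387 W/m^2
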